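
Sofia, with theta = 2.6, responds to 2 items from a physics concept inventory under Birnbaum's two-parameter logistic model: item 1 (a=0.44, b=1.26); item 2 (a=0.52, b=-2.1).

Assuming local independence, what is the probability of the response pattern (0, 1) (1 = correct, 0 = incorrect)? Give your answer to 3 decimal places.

P(theta) = 1 / (1 + exp(−a(theta − b)))
P_1 = 1/(1+e^{-0.5896}) = 0.6433
P_2 = 1/(1+e^{-2.4440}) = 0.9201
L = (1−P_1) × P_2 = 0.3567 × 0.9201 = 0.32823

0.328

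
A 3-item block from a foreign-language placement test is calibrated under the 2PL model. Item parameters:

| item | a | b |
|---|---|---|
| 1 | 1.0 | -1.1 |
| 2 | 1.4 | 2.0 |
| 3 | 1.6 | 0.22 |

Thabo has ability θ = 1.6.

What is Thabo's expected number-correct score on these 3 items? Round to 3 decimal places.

2.202

P(θ) = 1 / (1 + exp(−a(θ − b)))
P_1 = 1/(1+e^{-2.7000}) = 0.9370
P_2 = 1/(1+e^{0.5600}) = 0.3635
P_3 = 1/(1+e^{-2.2080}) = 0.9010
E[score] = 0.9370 + 0.3635 + 0.9010 = 2.2015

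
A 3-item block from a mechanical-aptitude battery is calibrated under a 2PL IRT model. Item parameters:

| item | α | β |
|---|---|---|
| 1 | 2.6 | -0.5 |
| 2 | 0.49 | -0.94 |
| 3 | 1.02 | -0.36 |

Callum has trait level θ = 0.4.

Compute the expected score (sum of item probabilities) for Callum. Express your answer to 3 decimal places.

2.255

P(θ) = 1 / (1 + exp(−α(θ − β)))
P_1 = 1/(1+e^{-2.3400}) = 0.9121
P_2 = 1/(1+e^{-0.6566}) = 0.6585
P_3 = 1/(1+e^{-0.7752}) = 0.6846
E[score] = 0.9121 + 0.6585 + 0.6846 = 2.2553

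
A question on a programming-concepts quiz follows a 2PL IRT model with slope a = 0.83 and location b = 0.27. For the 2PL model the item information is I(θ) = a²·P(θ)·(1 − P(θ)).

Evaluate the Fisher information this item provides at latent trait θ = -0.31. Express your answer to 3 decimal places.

P = 1/(1+e^{0.4814}) = 0.3819
P(1−P) = 0.3819 × 0.6181 = 0.2361
I = a² × P(1−P) = 0.83² × 0.2361 = 0.16262

0.163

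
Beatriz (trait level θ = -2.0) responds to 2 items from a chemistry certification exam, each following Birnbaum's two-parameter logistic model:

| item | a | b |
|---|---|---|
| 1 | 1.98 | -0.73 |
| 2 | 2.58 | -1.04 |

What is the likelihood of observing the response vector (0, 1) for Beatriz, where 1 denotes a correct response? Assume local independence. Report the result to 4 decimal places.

P(θ) = 1 / (1 + exp(−a(θ − b)))
P_1 = 1/(1+e^{2.5146}) = 0.0748
P_2 = 1/(1+e^{2.4768}) = 0.0775
L = (1−P_1) × P_2 = 0.9252 × 0.0775 = 0.07170

0.0717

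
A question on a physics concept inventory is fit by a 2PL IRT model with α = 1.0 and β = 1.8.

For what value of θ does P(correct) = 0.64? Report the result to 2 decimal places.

P(θ) = 1 / (1 + exp(−α(θ − β)))
logit = ln(0.6400/0.3600) = 0.5754
θ = β + logit/(α) = 1.8 + 0.5754/1.0000 = 2.3754

2.38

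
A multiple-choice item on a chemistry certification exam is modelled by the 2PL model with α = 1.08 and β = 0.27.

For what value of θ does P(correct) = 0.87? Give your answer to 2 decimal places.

P(θ) = 1 / (1 + exp(−α(θ − β)))
logit = ln(0.8700/0.1300) = 1.9010
θ = β + logit/(α) = 0.27 + 1.9010/1.0800 = 2.0301

2.03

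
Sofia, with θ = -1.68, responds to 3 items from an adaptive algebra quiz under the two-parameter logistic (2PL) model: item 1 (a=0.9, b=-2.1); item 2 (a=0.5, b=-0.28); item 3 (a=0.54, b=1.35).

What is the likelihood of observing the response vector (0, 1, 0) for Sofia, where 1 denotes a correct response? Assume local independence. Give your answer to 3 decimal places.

P(θ) = 1 / (1 + exp(−a(θ − b)))
P_1 = 1/(1+e^{-0.3780}) = 0.5934
P_2 = 1/(1+e^{0.7000}) = 0.3318
P_3 = 1/(1+e^{1.6362}) = 0.1630
L = (1−P_1) × P_2 × (1−P_3) = 0.4066 × 0.3318 × 0.8370 = 0.11293

0.113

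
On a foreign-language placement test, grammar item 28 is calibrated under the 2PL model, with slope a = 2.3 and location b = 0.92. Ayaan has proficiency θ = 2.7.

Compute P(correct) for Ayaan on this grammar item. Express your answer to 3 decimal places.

0.984

P(θ) = 1 / (1 + exp(−a(θ − b)))
Exponent: 2.3 × (2.7 − 0.92) = 4.0940
1/(1 + e^{-4.0940}) = 0.9836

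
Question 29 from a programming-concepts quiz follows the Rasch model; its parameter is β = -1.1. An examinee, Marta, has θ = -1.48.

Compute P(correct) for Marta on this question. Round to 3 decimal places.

P(θ) = 1 / (1 + exp(−(θ − β)))
Exponent: (-1.48 − (-1.1)) = -0.3800
1/(1 + e^{0.3800}) = 0.4061
P = 0.4061

0.406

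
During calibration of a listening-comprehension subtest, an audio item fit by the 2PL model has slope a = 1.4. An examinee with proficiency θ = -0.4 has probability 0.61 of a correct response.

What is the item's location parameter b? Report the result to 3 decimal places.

-0.720

P(θ) = 1 / (1 + exp(−a(θ − b)))
logit(0.61) = ln(0.61/0.39) = 0.4473
b = θ − logit/(a) = -0.4 − 0.4473/1.4000 = -0.7195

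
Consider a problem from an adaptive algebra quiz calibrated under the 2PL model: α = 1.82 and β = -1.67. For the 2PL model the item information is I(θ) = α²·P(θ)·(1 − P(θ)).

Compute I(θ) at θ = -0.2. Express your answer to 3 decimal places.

P = 1/(1+e^{-2.6754}) = 0.9356
P(1−P) = 0.9356 × 0.0644 = 0.0603
I = α² × P(1−P) = 1.82² × 0.0603 = 0.19970

0.200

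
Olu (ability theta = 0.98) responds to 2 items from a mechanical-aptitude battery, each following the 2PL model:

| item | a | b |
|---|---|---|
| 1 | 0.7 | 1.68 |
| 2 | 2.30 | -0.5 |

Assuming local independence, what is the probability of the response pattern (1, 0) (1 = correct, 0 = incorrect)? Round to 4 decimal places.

P(theta) = 1 / (1 + exp(−a(theta − b)))
P_1 = 1/(1+e^{0.4900}) = 0.3799
P_2 = 1/(1+e^{-3.4040}) = 0.9678
L = P_1 × (1−P_2) = 0.3799 × 0.0322 = 0.01222

0.0122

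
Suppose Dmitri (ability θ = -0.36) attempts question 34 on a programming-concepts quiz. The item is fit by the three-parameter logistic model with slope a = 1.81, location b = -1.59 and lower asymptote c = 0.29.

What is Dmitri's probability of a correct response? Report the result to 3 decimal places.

0.931

P(θ) = c + (1 − c) · 1 / (1 + exp(−a(θ − b)))
Exponent: 1.81 × (-0.36 − (-1.59)) = 2.2263
1/(1 + e^{-2.2263}) = 0.9026
P = 0.29 + 0.71 × 0.9026 = 0.9308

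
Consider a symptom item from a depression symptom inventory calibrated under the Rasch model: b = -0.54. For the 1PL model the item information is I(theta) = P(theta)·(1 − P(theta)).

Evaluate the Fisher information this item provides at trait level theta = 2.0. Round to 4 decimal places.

0.0678

P = 1/(1+e^{-2.5400}) = 0.9269
P(1−P) = 0.9269 × 0.0731 = 0.0678
I = P(1−P) = 0.06776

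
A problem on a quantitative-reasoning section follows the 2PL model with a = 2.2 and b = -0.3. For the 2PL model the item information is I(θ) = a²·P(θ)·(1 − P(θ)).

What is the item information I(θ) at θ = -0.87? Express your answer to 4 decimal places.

0.8360

P = 1/(1+e^{1.2540}) = 0.2220
P(1−P) = 0.2220 × 0.7780 = 0.1727
I = a² × P(1−P) = 2.2² × 0.1727 = 0.83597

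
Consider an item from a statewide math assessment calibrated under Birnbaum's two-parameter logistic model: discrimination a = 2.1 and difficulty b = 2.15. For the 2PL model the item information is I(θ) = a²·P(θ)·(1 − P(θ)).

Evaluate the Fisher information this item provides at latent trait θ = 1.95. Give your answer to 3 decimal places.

1.055

P = 1/(1+e^{0.4200}) = 0.3965
P(1−P) = 0.3965 × 0.6035 = 0.2393
I = a² × P(1−P) = 2.1² × 0.2393 = 1.05527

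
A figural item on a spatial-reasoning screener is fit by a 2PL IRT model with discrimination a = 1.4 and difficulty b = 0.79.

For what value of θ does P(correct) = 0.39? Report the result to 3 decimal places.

0.470

P(θ) = 1 / (1 + exp(−a(θ − b)))
logit = ln(0.3900/0.6100) = -0.4473
θ = b + logit/(a) = 0.79 + (-0.4473)/1.4000 = 0.4705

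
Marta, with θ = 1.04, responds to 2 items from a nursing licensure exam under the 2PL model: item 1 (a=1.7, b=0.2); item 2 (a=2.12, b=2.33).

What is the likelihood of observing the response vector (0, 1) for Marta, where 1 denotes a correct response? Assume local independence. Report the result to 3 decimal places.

P(θ) = 1 / (1 + exp(−a(θ − b)))
P_1 = 1/(1+e^{-1.4280}) = 0.8066
P_2 = 1/(1+e^{2.7348}) = 0.0610
L = (1−P_1) × P_2 = 0.1934 × 0.0610 = 0.01179

0.012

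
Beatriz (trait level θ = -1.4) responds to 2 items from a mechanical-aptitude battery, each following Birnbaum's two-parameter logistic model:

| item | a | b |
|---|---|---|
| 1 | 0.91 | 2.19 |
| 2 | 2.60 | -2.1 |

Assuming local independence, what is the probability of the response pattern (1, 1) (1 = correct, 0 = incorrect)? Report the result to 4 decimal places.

P(θ) = 1 / (1 + exp(−a(θ − b)))
P_1 = 1/(1+e^{3.2669}) = 0.0367
P_2 = 1/(1+e^{-1.8200}) = 0.8606
L = P_1 × P_2 = 0.0367 × 0.8606 = 0.03160

0.0316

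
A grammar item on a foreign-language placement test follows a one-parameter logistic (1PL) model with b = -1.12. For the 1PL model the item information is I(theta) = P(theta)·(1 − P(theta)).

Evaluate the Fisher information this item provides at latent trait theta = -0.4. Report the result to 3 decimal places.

0.220

P = 1/(1+e^{-0.7200}) = 0.6726
P(1−P) = 0.6726 × 0.3274 = 0.2202
I = P(1−P) = 0.22021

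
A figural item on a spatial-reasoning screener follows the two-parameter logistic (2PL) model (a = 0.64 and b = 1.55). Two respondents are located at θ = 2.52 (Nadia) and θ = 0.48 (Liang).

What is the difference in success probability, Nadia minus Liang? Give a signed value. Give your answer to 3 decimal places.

0.315

P(θ) = 1 / (1 + exp(−a(θ − b)))
P(Nadia) = 0.6504  [exponent 0.6208]
P(Liang) = 0.3352  [exponent -0.6848]
Difference = 0.6504 − 0.3352 = 0.3152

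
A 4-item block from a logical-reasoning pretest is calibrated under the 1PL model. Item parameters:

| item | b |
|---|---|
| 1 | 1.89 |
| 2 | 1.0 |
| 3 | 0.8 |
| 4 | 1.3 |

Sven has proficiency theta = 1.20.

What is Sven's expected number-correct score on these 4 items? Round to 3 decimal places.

P(theta) = 1 / (1 + exp(−(theta − b)))
P_1 = 1/(1+e^{0.6900}) = 0.3340
P_2 = 1/(1+e^{-0.2000}) = 0.5498
P_3 = 1/(1+e^{-0.4000}) = 0.5987
P_4 = 1/(1+e^{0.1000}) = 0.4750
E[score] = 0.3340 + 0.5498 + 0.5987 + 0.4750 = 1.9576

1.958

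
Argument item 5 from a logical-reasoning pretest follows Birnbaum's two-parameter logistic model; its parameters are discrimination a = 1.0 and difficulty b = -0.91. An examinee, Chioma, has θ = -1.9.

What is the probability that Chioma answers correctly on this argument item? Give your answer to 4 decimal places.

P(θ) = 1 / (1 + exp(−a(θ − b)))
Exponent: 1.0 × (-1.9 − (-0.91)) = -0.9900
1/(1 + e^{0.9900}) = 0.2709

0.2709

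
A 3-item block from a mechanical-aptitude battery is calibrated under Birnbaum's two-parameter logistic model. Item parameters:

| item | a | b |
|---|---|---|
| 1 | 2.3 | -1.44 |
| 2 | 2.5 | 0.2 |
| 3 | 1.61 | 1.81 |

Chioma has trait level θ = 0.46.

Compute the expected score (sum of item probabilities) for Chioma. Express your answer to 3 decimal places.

1.747

P(θ) = 1 / (1 + exp(−a(θ − b)))
P_1 = 1/(1+e^{-4.3700}) = 0.9875
P_2 = 1/(1+e^{-0.6500}) = 0.6570
P_3 = 1/(1+e^{2.1735}) = 0.1022
E[score] = 0.9875 + 0.6570 + 0.1022 = 1.7467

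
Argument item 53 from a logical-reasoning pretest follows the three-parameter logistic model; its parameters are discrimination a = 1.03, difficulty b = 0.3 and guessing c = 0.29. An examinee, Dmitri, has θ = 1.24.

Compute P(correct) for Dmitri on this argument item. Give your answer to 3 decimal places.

0.805

P(θ) = c + (1 − c) · 1 / (1 + exp(−a(θ − b)))
Exponent: 1.03 × (1.24 − 0.3) = 0.9682
1/(1 + e^{-0.9682}) = 0.7248
P = 0.29 + 0.71 × 0.7248 = 0.8046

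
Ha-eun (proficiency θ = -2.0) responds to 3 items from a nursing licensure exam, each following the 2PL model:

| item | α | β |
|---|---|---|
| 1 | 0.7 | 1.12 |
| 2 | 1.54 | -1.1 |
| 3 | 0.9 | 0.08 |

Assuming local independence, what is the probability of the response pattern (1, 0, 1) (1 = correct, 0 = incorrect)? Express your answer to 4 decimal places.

P(θ) = 1 / (1 + exp(−α(θ − β)))
P_1 = 1/(1+e^{2.1840}) = 0.1012
P_2 = 1/(1+e^{1.3860}) = 0.2000
P_3 = 1/(1+e^{1.8720}) = 0.1333
L = P_1 × (1−P_2) × P_3 = 0.1012 × 0.8000 × 0.1333 = 0.01079

0.0108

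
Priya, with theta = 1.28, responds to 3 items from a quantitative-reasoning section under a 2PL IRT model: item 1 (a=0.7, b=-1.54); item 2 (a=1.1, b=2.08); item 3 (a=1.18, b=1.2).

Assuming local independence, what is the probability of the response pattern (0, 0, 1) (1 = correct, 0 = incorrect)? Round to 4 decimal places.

P(theta) = 1 / (1 + exp(−a(theta − b)))
P_1 = 1/(1+e^{-1.9740}) = 0.8780
P_2 = 1/(1+e^{0.8800}) = 0.2932
P_3 = 1/(1+e^{-0.0944}) = 0.5236
L = (1−P_1) × (1−P_2) × P_3 = 0.1220 × 0.7068 × 0.5236 = 0.04513

0.0451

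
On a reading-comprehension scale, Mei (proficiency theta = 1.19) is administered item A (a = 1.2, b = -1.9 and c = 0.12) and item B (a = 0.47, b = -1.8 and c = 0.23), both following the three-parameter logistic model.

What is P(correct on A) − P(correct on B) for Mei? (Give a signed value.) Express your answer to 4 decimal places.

P(theta) = c + (1 − c) · 1 / (1 + exp(−a(theta − b)))
P_A = 0.9789
P_B = 0.8483
P_A − P_B = 0.1306

0.1306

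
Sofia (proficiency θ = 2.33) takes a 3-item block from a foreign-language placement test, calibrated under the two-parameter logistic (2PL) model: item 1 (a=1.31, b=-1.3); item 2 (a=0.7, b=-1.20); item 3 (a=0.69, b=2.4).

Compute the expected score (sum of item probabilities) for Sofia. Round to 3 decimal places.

P(θ) = 1 / (1 + exp(−a(θ − b)))
P_1 = 1/(1+e^{-4.7553}) = 0.9915
P_2 = 1/(1+e^{-2.4710}) = 0.9221
P_3 = 1/(1+e^{0.0483}) = 0.4879
E[score] = 0.9915 + 0.9221 + 0.4879 = 2.4015

2.401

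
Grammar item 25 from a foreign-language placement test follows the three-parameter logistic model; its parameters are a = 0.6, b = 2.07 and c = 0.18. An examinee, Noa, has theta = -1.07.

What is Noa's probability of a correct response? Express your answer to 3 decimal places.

0.288

P(theta) = c + (1 − c) · 1 / (1 + exp(−a(theta − b)))
Exponent: 0.6 × (-1.07 − 2.07) = -1.8840
1/(1 + e^{1.8840}) = 0.1319
P = 0.18 + 0.82 × 0.1319 = 0.2882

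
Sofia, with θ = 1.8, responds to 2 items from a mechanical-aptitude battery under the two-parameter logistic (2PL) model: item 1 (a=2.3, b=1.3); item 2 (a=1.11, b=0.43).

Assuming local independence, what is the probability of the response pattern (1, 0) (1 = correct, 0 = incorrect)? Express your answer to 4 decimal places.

0.1362

P(θ) = 1 / (1 + exp(−a(θ − b)))
P_1 = 1/(1+e^{-1.1500}) = 0.7595
P_2 = 1/(1+e^{-1.5207}) = 0.8206
L = P_1 × (1−P_2) = 0.7595 × 0.1794 = 0.13622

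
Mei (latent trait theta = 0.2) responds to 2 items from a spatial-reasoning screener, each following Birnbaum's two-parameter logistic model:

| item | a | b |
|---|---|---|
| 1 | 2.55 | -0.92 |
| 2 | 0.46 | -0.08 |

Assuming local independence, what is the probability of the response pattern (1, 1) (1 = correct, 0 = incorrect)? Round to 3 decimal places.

0.503

P(theta) = 1 / (1 + exp(−a(theta − b)))
P_1 = 1/(1+e^{-2.8560}) = 0.9456
P_2 = 1/(1+e^{-0.1288}) = 0.5322
L = P_1 × P_2 = 0.9456 × 0.5322 = 0.50322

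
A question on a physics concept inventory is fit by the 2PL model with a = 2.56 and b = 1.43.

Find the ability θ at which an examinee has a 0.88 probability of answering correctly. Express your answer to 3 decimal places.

P(θ) = 1 / (1 + exp(−a(θ − b)))
logit = ln(0.8800/0.1200) = 1.9924
θ = b + logit/(a) = 1.43 + 1.9924/2.5600 = 2.2083

2.208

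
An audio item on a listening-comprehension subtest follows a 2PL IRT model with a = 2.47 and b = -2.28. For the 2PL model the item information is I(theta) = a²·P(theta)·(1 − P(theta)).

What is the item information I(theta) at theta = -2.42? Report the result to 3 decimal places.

P = 1/(1+e^{0.3458}) = 0.4144
P(1−P) = 0.4144 × 0.5856 = 0.2427
I = a² × P(1−P) = 2.47² × 0.2427 = 1.48052

1.481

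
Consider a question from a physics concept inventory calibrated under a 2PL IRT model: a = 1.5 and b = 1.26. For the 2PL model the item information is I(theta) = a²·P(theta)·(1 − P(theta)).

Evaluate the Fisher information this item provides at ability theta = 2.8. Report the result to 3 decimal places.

0.185

P = 1/(1+e^{-2.3100}) = 0.9097
P(1−P) = 0.9097 × 0.0903 = 0.0821
I = a² × P(1−P) = 1.5² × 0.0821 = 0.18482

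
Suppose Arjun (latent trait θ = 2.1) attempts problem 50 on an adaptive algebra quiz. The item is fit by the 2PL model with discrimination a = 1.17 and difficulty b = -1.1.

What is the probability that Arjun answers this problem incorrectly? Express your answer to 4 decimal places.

0.0231

P(θ) = 1 / (1 + exp(−a(θ − b)))
Exponent: 1.17 × (2.1 − (-1.1)) = 3.7440
1/(1 + e^{-3.7440}) = 0.9769
P(incorrect) = 1 − 0.9769 = 0.0231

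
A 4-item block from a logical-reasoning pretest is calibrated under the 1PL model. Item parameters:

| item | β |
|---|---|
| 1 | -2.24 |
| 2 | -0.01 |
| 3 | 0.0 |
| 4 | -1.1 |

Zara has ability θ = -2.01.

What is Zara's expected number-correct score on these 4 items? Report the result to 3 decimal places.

P(θ) = 1 / (1 + exp(−(θ − β)))
P_1 = 1/(1+e^{-0.2300}) = 0.5572
P_2 = 1/(1+e^{2.0000}) = 0.1192
P_3 = 1/(1+e^{2.0100}) = 0.1182
P_4 = 1/(1+e^{0.9100}) = 0.2870
E[score] = 0.5572 + 0.1192 + 0.1182 + 0.2870 = 1.0816

1.082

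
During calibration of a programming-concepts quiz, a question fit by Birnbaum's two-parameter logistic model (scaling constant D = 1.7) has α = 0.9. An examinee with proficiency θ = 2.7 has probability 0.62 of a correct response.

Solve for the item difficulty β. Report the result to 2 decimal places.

P(θ) = 1 / (1 + exp(−D·α(θ − β)))
logit(0.62) = ln(0.62/0.38) = 0.4895
β = θ − logit/(1.7·α) = 2.7 − 0.4895/1.5300 = 2.3800

2.38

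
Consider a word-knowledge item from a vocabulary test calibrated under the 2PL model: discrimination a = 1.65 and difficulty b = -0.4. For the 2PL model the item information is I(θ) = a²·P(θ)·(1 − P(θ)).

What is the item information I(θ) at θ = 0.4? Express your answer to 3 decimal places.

P = 1/(1+e^{-1.3200}) = 0.7892
P(1−P) = 0.7892 × 0.2108 = 0.1664
I = a² × P(1−P) = 1.65² × 0.1664 = 0.45295

0.453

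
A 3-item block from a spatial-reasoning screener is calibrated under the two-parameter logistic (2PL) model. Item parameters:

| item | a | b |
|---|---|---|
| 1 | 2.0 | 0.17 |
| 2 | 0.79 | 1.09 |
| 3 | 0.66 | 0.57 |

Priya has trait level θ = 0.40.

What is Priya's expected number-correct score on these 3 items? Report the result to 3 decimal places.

P(θ) = 1 / (1 + exp(−a(θ − b)))
P_1 = 1/(1+e^{-0.4600}) = 0.6130
P_2 = 1/(1+e^{0.5451}) = 0.3670
P_3 = 1/(1+e^{0.1122}) = 0.4720
E[score] = 0.6130 + 0.3670 + 0.4720 = 1.4520

1.452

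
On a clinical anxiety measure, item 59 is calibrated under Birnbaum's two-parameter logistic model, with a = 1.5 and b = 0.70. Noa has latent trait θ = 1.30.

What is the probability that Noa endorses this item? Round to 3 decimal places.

0.711

P(θ) = 1 / (1 + exp(−a(θ − b)))
Exponent: 1.5 × (1.30 − 0.70) = 0.9000
1/(1 + e^{-0.9000}) = 0.7109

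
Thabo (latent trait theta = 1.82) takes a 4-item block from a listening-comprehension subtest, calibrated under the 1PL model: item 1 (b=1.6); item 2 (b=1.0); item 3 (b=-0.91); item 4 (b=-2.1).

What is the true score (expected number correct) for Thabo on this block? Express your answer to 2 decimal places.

P(theta) = 1 / (1 + exp(−(theta − b)))
P_1 = 1/(1+e^{-0.2200}) = 0.5548
P_2 = 1/(1+e^{-0.8200}) = 0.6942
P_3 = 1/(1+e^{-2.7300}) = 0.9388
P_4 = 1/(1+e^{-3.9200}) = 0.9805
E[score] = 0.5548 + 0.6942 + 0.9388 + 0.9805 = 3.1683

3.17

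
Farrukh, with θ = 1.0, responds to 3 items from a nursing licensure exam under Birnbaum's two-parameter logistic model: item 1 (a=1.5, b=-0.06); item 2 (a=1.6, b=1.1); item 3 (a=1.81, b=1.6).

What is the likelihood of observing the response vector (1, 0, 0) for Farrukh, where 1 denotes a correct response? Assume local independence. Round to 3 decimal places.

0.335

P(θ) = 1 / (1 + exp(−a(θ − b)))
P_1 = 1/(1+e^{-1.5900}) = 0.8306
P_2 = 1/(1+e^{0.1600}) = 0.4601
P_3 = 1/(1+e^{1.0860}) = 0.2524
L = P_1 × (1−P_2) × (1−P_3) = 0.8306 × 0.5399 × 0.7476 = 0.33528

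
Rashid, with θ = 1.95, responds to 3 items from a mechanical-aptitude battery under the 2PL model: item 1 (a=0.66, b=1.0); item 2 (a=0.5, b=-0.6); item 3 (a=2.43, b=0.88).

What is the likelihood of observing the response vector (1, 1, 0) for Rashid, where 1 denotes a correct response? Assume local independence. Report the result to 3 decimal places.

P(θ) = 1 / (1 + exp(−a(θ − b)))
P_1 = 1/(1+e^{-0.6270}) = 0.6518
P_2 = 1/(1+e^{-1.2750}) = 0.7816
P_3 = 1/(1+e^{-2.6001}) = 0.9309
L = P_1 × P_2 × (1−P_3) = 0.6518 × 0.7816 × 0.0691 = 0.03522

0.035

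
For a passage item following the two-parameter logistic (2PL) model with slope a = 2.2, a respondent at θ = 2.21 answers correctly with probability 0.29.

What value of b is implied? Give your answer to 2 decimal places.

P(θ) = 1 / (1 + exp(−a(θ − b)))
logit(0.29) = ln(0.29/0.71) = -0.8954
b = θ − logit/(a) = 2.21 − (-0.8954)/2.2000 = 2.6170

2.62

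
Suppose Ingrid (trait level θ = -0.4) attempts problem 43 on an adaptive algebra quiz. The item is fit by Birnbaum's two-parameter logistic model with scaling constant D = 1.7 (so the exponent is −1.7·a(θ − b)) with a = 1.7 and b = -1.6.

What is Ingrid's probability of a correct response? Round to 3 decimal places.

P(θ) = 1 / (1 + exp(−D·a(θ − b)))
Exponent: 1.7 × 1.7 × (-0.4 − (-1.6)) = 3.4680
1/(1 + e^{-3.4680}) = 0.9698
P = 0.9698

0.970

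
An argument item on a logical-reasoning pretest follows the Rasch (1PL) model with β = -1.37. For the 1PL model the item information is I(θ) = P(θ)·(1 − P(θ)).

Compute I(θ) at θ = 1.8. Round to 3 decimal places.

0.039

P = 1/(1+e^{-3.1700}) = 0.9597
P(1−P) = 0.9597 × 0.0403 = 0.0387
I = P(1−P) = 0.03869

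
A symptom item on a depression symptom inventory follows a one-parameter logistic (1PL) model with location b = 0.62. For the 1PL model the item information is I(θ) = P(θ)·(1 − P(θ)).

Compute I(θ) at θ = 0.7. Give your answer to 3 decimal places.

0.250

P = 1/(1+e^{-0.0800}) = 0.5200
P(1−P) = 0.5200 × 0.4800 = 0.2496
I = P(1−P) = 0.24960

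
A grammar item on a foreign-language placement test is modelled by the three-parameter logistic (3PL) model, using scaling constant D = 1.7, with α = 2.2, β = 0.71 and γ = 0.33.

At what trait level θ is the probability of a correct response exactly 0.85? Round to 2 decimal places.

P(θ) = γ + (1 − γ) · 1 / (1 + exp(−D·α(θ − β)))
Remove guessing floor: (0.85 − 0.33)/(1 − 0.33) = 0.7761
logit = ln(0.7761/0.2239) = 1.2432
θ = β + logit/(1.7·α) = 0.71 + 1.2432/3.7400 = 1.0424

1.04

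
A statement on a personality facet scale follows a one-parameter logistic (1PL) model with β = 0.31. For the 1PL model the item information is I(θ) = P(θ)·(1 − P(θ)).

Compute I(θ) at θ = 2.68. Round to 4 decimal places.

P = 1/(1+e^{-2.3700}) = 0.9145
P(1−P) = 0.9145 × 0.0855 = 0.0782
I = P(1−P) = 0.07818

0.0782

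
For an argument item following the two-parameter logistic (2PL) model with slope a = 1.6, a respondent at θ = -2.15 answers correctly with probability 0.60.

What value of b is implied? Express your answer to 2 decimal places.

-2.40

P(θ) = 1 / (1 + exp(−a(θ − b)))
logit(0.60) = ln(0.60/0.40) = 0.4055
b = θ − logit/(a) = -2.15 − 0.4055/1.6000 = -2.4034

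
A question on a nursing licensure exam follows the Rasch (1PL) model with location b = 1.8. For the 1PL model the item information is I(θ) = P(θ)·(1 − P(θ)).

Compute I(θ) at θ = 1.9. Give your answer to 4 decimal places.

P = 1/(1+e^{-0.1000}) = 0.5250
P(1−P) = 0.5250 × 0.4750 = 0.2494
I = P(1−P) = 0.24938

0.2494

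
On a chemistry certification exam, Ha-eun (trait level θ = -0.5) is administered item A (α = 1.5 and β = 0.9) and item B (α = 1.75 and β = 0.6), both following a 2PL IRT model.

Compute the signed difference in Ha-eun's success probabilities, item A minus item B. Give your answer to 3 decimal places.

-0.018

P(θ) = 1 / (1 + exp(−α(θ − β)))
P_A = 0.1091
P_B = 0.1273
P_A − P_B = -0.0182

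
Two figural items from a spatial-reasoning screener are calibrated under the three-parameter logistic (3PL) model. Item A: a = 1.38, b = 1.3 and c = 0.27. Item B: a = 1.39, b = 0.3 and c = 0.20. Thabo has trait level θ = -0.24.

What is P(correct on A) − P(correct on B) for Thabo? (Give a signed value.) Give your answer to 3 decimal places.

-0.109

P(θ) = c + (1 − c) · 1 / (1 + exp(−a(θ − b)))
P_A = 0.3479
P_B = 0.4566
P_A − P_B = -0.1087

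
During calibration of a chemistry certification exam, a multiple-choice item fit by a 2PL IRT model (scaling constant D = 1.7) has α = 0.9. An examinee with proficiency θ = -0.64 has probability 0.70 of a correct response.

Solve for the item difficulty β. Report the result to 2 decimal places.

P(θ) = 1 / (1 + exp(−D·α(θ − β)))
logit(0.70) = ln(0.70/0.30) = 0.8473
β = θ − logit/(1.7·α) = -0.64 − 0.8473/1.5300 = -1.1938

-1.19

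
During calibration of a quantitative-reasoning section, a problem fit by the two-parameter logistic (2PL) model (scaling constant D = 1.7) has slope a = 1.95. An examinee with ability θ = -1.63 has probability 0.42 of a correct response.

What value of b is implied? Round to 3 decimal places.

-1.533

P(θ) = 1 / (1 + exp(−D·a(θ − b)))
logit(0.42) = ln(0.42/0.58) = -0.3228
b = θ − logit/(1.7·a) = -1.63 − (-0.3228)/3.3150 = -1.5326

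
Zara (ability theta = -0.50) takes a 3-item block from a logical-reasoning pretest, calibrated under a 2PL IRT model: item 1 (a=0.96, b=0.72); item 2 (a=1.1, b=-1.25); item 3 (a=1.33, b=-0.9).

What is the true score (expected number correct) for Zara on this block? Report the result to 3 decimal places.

P(theta) = 1 / (1 + exp(−a(theta − b)))
P_1 = 1/(1+e^{1.1712}) = 0.2366
P_2 = 1/(1+e^{-0.8250}) = 0.6953
P_3 = 1/(1+e^{-0.5320}) = 0.6299
E[score] = 0.2366 + 0.6953 + 0.6299 = 1.5619

1.562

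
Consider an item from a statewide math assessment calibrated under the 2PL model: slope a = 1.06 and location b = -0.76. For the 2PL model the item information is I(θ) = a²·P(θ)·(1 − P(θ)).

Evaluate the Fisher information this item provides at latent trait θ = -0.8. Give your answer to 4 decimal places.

P = 1/(1+e^{0.0424}) = 0.4894
P(1−P) = 0.4894 × 0.5106 = 0.2499
I = a² × P(1−P) = 1.06² × 0.2499 = 0.28077

0.2808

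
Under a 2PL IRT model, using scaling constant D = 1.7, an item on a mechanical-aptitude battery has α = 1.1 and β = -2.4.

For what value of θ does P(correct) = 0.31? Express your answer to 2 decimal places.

P(θ) = 1 / (1 + exp(−D·α(θ − β)))
logit = ln(0.3100/0.6900) = -0.8001
θ = β + logit/(1.7·α) = -2.4 + (-0.8001)/1.8700 = -2.8279

-2.83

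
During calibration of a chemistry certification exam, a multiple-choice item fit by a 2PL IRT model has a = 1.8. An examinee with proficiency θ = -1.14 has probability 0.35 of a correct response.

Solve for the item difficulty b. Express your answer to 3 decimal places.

P(θ) = 1 / (1 + exp(−a(θ − b)))
logit(0.35) = ln(0.35/0.65) = -0.6190
b = θ − logit/(a) = -1.14 − (-0.6190)/1.8000 = -0.7961

-0.796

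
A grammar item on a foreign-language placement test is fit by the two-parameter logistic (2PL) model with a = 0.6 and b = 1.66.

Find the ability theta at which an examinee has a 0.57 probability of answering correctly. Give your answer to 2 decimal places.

2.13

P(theta) = 1 / (1 + exp(−a(theta − b)))
logit = ln(0.5700/0.4300) = 0.2819
theta = b + logit/(a) = 1.66 + 0.2819/0.6000 = 2.1298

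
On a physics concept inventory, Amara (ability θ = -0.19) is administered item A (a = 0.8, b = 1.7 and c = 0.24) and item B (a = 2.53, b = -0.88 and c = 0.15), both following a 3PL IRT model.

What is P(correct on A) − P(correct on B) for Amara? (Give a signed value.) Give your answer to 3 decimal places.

P(θ) = c + (1 − c) · 1 / (1 + exp(−a(θ − b)))
P_A = 0.3773
P_B = 0.8737
P_A − P_B = -0.4964

-0.496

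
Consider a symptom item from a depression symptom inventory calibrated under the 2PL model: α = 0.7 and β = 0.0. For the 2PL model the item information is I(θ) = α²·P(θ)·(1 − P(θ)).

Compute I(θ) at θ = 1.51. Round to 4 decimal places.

0.0938

P = 1/(1+e^{-1.0570}) = 0.7421
P(1−P) = 0.7421 × 0.2579 = 0.1914
I = α² × P(1−P) = 0.7² × 0.1914 = 0.09378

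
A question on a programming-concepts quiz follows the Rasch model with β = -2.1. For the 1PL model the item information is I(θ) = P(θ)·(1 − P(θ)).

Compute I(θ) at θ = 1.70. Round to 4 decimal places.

P = 1/(1+e^{-3.8000}) = 0.9781
P(1−P) = 0.9781 × 0.0219 = 0.0214
I = P(1−P) = 0.02140

0.0214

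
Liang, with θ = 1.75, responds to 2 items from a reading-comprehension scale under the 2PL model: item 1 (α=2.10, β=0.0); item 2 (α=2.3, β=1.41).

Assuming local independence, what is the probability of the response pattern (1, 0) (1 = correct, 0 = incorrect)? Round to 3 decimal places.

P(θ) = 1 / (1 + exp(−α(θ − β)))
P_1 = 1/(1+e^{-3.6750}) = 0.9753
P_2 = 1/(1+e^{-0.7820}) = 0.6861
L = P_1 × (1−P_2) = 0.9753 × 0.3139 = 0.30613

0.306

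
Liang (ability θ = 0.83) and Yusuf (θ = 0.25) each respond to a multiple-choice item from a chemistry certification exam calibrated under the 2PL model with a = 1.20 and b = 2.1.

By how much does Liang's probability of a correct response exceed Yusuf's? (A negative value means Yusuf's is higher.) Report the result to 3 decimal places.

0.081

P(θ) = 1 / (1 + exp(−a(θ − b)))
P(Liang) = 0.1789  [exponent -1.5240]
P(Yusuf) = 0.0980  [exponent -2.2200]
Difference = 0.1789 − 0.0980 = 0.0809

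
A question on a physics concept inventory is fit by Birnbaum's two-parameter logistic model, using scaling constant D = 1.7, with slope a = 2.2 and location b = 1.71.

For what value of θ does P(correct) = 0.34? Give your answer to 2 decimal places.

1.53

P(θ) = 1 / (1 + exp(−D·a(θ − b)))
logit = ln(0.3400/0.6600) = -0.6633
θ = b + logit/(1.7·a) = 1.71 + (-0.6633)/3.7400 = 1.5326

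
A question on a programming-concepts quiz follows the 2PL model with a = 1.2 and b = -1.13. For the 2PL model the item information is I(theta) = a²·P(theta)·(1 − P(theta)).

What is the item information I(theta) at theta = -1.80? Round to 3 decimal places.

P = 1/(1+e^{0.8040}) = 0.3092
P(1−P) = 0.3092 × 0.6908 = 0.2136
I = a² × P(1−P) = 1.2² × 0.2136 = 0.30756

0.308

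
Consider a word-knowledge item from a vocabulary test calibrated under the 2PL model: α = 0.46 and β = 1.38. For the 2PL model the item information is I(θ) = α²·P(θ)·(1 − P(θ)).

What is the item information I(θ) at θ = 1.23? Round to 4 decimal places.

0.0528

P = 1/(1+e^{0.0690}) = 0.4828
P(1−P) = 0.4828 × 0.5172 = 0.2497
I = α² × P(1−P) = 0.46² × 0.2497 = 0.05284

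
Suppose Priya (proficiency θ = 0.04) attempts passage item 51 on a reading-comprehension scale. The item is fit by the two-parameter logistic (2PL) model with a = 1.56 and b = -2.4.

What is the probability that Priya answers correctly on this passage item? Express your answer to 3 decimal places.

P(θ) = 1 / (1 + exp(−a(θ − b)))
Exponent: 1.56 × (0.04 − (-2.4)) = 3.8064
1/(1 + e^{-3.8064}) = 0.9783

0.978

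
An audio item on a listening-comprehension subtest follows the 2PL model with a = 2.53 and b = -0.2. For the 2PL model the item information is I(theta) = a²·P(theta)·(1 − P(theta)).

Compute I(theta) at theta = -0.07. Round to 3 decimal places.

1.558

P = 1/(1+e^{-0.3289}) = 0.5815
P(1−P) = 0.5815 × 0.4185 = 0.2434
I = a² × P(1−P) = 2.53² × 0.2434 = 1.55772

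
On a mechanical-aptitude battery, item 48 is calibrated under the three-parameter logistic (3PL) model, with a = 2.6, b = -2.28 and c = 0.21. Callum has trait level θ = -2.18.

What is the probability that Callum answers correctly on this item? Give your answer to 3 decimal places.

P(θ) = c + (1 − c) · 1 / (1 + exp(−a(θ − b)))
Exponent: 2.6 × (-2.18 − (-2.28)) = 0.2600
1/(1 + e^{-0.2600}) = 0.5646
P = 0.21 + 0.79 × 0.5646 = 0.6561

0.656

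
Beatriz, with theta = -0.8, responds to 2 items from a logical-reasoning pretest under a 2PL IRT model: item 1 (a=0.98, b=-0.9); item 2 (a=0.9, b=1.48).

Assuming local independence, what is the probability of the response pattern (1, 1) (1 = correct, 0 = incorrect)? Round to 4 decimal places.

P(theta) = 1 / (1 + exp(−a(theta − b)))
P_1 = 1/(1+e^{-0.0980}) = 0.5245
P_2 = 1/(1+e^{2.0520}) = 0.1139
L = P_1 × P_2 = 0.5245 × 0.1139 = 0.05971

0.0597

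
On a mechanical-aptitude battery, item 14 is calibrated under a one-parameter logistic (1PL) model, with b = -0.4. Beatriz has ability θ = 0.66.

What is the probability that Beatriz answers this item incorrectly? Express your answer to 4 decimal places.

0.2573

P(θ) = 1 / (1 + exp(−(θ − b)))
Exponent: (0.66 − (-0.4)) = 1.0600
1/(1 + e^{-1.0600}) = 0.7427
P = 0.7427
P(incorrect) = 1 − 0.7427 = 0.2573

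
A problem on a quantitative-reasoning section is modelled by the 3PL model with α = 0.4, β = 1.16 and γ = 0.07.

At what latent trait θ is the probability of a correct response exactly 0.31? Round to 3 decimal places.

-1.480

P(θ) = γ + (1 − γ) · 1 / (1 + exp(−α(θ − β)))
Remove guessing floor: (0.31 − 0.07)/(1 − 0.07) = 0.2581
logit = ln(0.2581/0.7419) = -1.0561
θ = β + logit/(α) = 1.16 + (-1.0561)/0.4000 = -1.4801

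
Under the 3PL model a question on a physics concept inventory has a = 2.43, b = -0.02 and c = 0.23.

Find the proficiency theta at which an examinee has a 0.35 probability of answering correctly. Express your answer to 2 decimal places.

P(theta) = c + (1 − c) · 1 / (1 + exp(−a(theta − b)))
Remove guessing floor: (0.35 − 0.23)/(1 − 0.23) = 0.1558
logit = ln(0.1558/0.8442) = -1.6895
theta = b + logit/(a) = -0.02 + (-1.6895)/2.4300 = -0.7153

-0.72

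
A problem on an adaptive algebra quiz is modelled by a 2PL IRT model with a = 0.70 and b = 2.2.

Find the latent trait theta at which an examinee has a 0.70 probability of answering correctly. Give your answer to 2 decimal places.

3.41

P(theta) = 1 / (1 + exp(−a(theta − b)))
logit = ln(0.7000/0.3000) = 0.8473
theta = b + logit/(a) = 2.2 + 0.8473/0.7000 = 3.4104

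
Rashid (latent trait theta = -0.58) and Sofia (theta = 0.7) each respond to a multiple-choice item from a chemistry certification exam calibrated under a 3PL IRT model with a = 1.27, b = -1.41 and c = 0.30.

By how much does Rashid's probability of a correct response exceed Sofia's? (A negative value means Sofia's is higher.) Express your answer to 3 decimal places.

-0.136

P(theta) = c + (1 − c) · 1 / (1 + exp(−a(theta − b)))
P(Rashid) = 0.8191  [exponent 1.0541]
P(Sofia) = 0.9551  [exponent 2.6797]
Difference = 0.8191 − 0.9551 = -0.1360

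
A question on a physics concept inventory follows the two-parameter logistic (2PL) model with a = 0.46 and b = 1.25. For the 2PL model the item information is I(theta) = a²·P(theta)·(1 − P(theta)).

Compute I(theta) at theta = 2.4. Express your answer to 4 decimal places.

0.0494

P = 1/(1+e^{-0.5290}) = 0.6292
P(1−P) = 0.6292 × 0.3708 = 0.2333
I = a² × P(1−P) = 0.46² × 0.2333 = 0.04937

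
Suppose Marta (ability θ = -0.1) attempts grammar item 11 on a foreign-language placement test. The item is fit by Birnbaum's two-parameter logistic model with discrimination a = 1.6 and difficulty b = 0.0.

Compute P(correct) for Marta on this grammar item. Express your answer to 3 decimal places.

0.460

P(θ) = 1 / (1 + exp(−a(θ − b)))
Exponent: 1.6 × (-0.1 − 0.0) = -0.1600
1/(1 + e^{0.1600}) = 0.4601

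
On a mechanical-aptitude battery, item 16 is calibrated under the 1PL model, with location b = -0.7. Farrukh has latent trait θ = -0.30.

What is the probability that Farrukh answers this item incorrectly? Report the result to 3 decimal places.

0.401

P(θ) = 1 / (1 + exp(−(θ − b)))
Exponent: (-0.30 − (-0.7)) = 0.4000
1/(1 + e^{-0.4000}) = 0.5987
P = 0.5987
P(incorrect) = 1 − 0.5987 = 0.4013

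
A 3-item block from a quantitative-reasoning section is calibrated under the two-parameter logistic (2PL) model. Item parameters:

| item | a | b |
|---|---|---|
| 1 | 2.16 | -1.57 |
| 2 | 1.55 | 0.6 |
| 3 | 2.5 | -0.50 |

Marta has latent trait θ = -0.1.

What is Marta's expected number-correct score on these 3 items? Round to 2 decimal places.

1.94

P(θ) = 1 / (1 + exp(−a(θ − b)))
P_1 = 1/(1+e^{-3.1752}) = 0.9599
P_2 = 1/(1+e^{1.0850}) = 0.2526
P_3 = 1/(1+e^{-1.0000}) = 0.7311
E[score] = 0.9599 + 0.2526 + 0.7311 = 1.9435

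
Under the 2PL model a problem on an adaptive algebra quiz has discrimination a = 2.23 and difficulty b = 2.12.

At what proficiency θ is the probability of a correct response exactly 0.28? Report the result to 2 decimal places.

P(θ) = 1 / (1 + exp(−a(θ − b)))
logit = ln(0.2800/0.7200) = -0.9445
θ = b + logit/(a) = 2.12 + (-0.9445)/2.2300 = 1.6965

1.70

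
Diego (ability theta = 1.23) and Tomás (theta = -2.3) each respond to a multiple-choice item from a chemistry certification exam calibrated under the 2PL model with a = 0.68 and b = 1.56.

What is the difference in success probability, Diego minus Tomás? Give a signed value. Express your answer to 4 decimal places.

0.3766

P(theta) = 1 / (1 + exp(−a(theta − b)))
P(Diego) = 0.4441  [exponent -0.2244]
P(Tomás) = 0.0676  [exponent -2.6248]
Difference = 0.4441 − 0.0676 = 0.3766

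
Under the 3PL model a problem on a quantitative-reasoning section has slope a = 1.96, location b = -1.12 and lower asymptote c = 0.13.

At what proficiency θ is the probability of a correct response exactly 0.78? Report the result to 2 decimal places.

P(θ) = c + (1 − c) · 1 / (1 + exp(−a(θ − b)))
Remove guessing floor: (0.78 − 0.13)/(1 − 0.13) = 0.7471
logit = ln(0.7471/0.2529) = 1.0833
θ = b + logit/(a) = -1.12 + 1.0833/1.9600 = -0.5673

-0.57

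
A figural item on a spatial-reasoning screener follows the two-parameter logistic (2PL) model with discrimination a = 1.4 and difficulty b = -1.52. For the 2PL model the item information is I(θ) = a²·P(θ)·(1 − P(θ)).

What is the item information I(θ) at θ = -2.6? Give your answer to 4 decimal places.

P = 1/(1+e^{1.5120}) = 0.1806
P(1−P) = 0.1806 × 0.8194 = 0.1480
I = a² × P(1−P) = 1.4² × 0.1480 = 0.29010

0.2901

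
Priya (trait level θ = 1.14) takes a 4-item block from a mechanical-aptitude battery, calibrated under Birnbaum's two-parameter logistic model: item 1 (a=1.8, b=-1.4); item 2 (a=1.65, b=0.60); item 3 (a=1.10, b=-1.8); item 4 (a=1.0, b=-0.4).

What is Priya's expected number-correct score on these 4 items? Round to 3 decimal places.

P(θ) = 1 / (1 + exp(−a(θ − b)))
P_1 = 1/(1+e^{-4.5720}) = 0.9898
P_2 = 1/(1+e^{-0.8910}) = 0.7091
P_3 = 1/(1+e^{-3.2340}) = 0.9621
P_4 = 1/(1+e^{-1.5400}) = 0.8235
E[score] = 0.9898 + 0.7091 + 0.9621 + 0.8235 = 3.4844

3.484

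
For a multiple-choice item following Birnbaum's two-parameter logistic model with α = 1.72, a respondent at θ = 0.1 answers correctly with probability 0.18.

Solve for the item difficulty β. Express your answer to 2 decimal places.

0.98

P(θ) = 1 / (1 + exp(−α(θ − β)))
logit(0.18) = ln(0.18/0.82) = -1.5163
β = θ − logit/(α) = 0.1 − (-1.5163)/1.7200 = 0.9816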